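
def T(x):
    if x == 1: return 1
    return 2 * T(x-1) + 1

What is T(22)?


T(22) = 2 * T(21) + 1
T(21) = 2 * T(20) + 1
T(20) = 2 * T(19) + 1
T(19) = 2 * T(18) + 1
T(18) = 2 * T(17) + 1
T(17) = 2 * T(16) + 1
T(16) = 2 * T(15) + 1
T(15) = 2 * T(14) + 1
T(14) = 2 * T(13) + 1
T(13) = 2 * T(12) + 1
T(12) = 2 * T(11) + 1
T(11) = 2 * T(10) + 1
T(10) = 2 * T(9) + 1
T(9) = 2 * T(8) + 1
T(8) = 2 * T(7) + 1
T(7) = 2 * T(6) + 1
T(6) = 2 * T(5) + 1
T(5) = 2 * T(4) + 1
T(4) = 2 * T(3) + 1
T(3) = 2 * T(2) + 1
T(2) = 2 * T(1) + 1
T(1) = 1  (base case)
T(2) = 2 * 1 + 1 = 3
T(3) = 2 * 3 + 1 = 7
T(4) = 2 * 7 + 1 = 15
T(5) = 2 * 15 + 1 = 31
T(6) = 2 * 31 + 1 = 63
T(7) = 2 * 63 + 1 = 127
T(8) = 2 * 127 + 1 = 255
T(9) = 2 * 255 + 1 = 511
T(10) = 2 * 511 + 1 = 1023
T(11) = 2 * 1023 + 1 = 2047
T(12) = 2 * 2047 + 1 = 4095
T(13) = 2 * 4095 + 1 = 8191
T(14) = 2 * 8191 + 1 = 16383
T(15) = 2 * 16383 + 1 = 32767
T(16) = 2 * 32767 + 1 = 65535
T(17) = 2 * 65535 + 1 = 131071
T(18) = 2 * 131071 + 1 = 262143
T(19) = 2 * 262143 + 1 = 524287
T(20) = 2 * 524287 + 1 = 1048575
T(21) = 2 * 1048575 + 1 = 2097151
T(22) = 2 * 2097151 + 1 = 4194303

4194303


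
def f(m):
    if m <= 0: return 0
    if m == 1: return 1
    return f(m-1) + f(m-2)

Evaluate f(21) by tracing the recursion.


Computing f(21) bottom-up:
f(0) = 0
f(1) = 1
f(2) = f(1) + f(0) = 1 + 0 = 1
f(3) = f(2) + f(1) = 1 + 1 = 2
f(4) = f(3) + f(2) = 2 + 1 = 3
f(5) = f(4) + f(3) = 3 + 2 = 5
f(6) = f(5) + f(4) = 5 + 3 = 8
f(7) = f(6) + f(5) = 8 + 5 = 13
f(8) = f(7) + f(6) = 13 + 8 = 21
f(9) = f(8) + f(7) = 21 + 13 = 34
f(10) = f(9) + f(8) = 34 + 21 = 55
f(11) = f(10) + f(9) = 55 + 34 = 89
f(12) = f(11) + f(10) = 89 + 55 = 144
f(13) = f(12) + f(11) = 144 + 89 = 233
f(14) = f(13) + f(12) = 233 + 144 = 377
f(15) = f(14) + f(13) = 377 + 233 = 610
f(16) = f(15) + f(14) = 610 + 377 = 987
f(17) = f(16) + f(15) = 987 + 610 = 1597
f(18) = f(17) + f(16) = 1597 + 987 = 2584
f(19) = f(18) + f(17) = 2584 + 1597 = 4181
f(20) = f(19) + f(18) = 4181 + 2584 = 6765
f(21) = f(20) + f(19) = 6765 + 4181 = 10946

10946


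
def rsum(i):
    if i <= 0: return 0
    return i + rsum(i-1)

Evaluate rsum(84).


rsum(84)
= 84 + 83 + 82 + 81 + 80 + 79 + 78 + 77 + 76 + 75 + 74 + 73 + 72 + 71 + 70 + 69 + 68 + 67 + 66 + 65 + 64 + 63 + 62 + 61 + 60 + 59 + 58 + 57 + 56 + 55 + 54 + 53 + 52 + 51 + 50 + 49 + 48 + 47 + 46 + 45 + 44 + 43 + 42 + 41 + 40 + 39 + 38 + 37 + 36 + 35 + 34 + 33 + 32 + 31 + 30 + 29 + 28 + 27 + 26 + 25 + 24 + 23 + 22 + 21 + 20 + 19 + 18 + 17 + 16 + 15 + 14 + 13 + 12 + 11 + 10 + 9 + 8 + 7 + 6 + 5 + 4 + 3 + 2 + 1 + rsum(0)
= 84 + 83 + 82 + 81 + 80 + 79 + 78 + 77 + 76 + 75 + 74 + 73 + 72 + 71 + 70 + 69 + 68 + 67 + 66 + 65 + 64 + 63 + 62 + 61 + 60 + 59 + 58 + 57 + 56 + 55 + 54 + 53 + 52 + 51 + 50 + 49 + 48 + 47 + 46 + 45 + 44 + 43 + 42 + 41 + 40 + 39 + 38 + 37 + 36 + 35 + 34 + 33 + 32 + 31 + 30 + 29 + 28 + 27 + 26 + 25 + 24 + 23 + 22 + 21 + 20 + 19 + 18 + 17 + 16 + 15 + 14 + 13 + 12 + 11 + 10 + 9 + 8 + 7 + 6 + 5 + 4 + 3 + 2 + 1 + 0
= 3570

3570


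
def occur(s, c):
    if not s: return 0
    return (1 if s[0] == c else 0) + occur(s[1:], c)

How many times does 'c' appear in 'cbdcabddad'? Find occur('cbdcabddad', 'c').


s[0]='c' == 'c' -> 1
s[0]='b' != 'c' -> 0
s[0]='d' != 'c' -> 0
s[0]='c' == 'c' -> 1
s[0]='a' != 'c' -> 0
s[0]='b' != 'c' -> 0
s[0]='d' != 'c' -> 0
s[0]='d' != 'c' -> 0
s[0]='a' != 'c' -> 0
s[0]='d' != 'c' -> 0
Sum: 1 + 0 + 0 + 1 + 0 + 0 + 0 + 0 + 0 + 0 = 2

2


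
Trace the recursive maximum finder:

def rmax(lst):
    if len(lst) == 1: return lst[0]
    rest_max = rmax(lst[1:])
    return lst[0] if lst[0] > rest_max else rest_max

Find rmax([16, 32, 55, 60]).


rmax([16, 32, 55, 60]): compare 16 with rmax([32, 55, 60])
rmax([32, 55, 60]): compare 32 with rmax([55, 60])
rmax([55, 60]): compare 55 with rmax([60])
rmax([60]) = 60  (base case)
Compare 55 with 60 -> 60
Compare 32 with 60 -> 60
Compare 16 with 60 -> 60

60


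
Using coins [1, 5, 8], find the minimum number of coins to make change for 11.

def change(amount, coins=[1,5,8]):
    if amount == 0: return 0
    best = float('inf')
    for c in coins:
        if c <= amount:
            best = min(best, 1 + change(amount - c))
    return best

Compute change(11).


Building up with DP:
change(0) = 0
change(1) = min(1+change(0)=1+0=1) = 1
change(2) = min(1+change(1)=1+1=2) = 2
change(3) = min(1+change(2)=1+2=3) = 3
change(4) = min(1+change(3)=1+3=4) = 4
change(5) = min(1+change(4)=1+4=5, 1+change(0)=1+0=1) = 1
change(6) = min(1+change(5)=1+1=2, 1+change(1)=1+1=2) = 2
change(7) = min(1+change(6)=1+2=3, 1+change(2)=1+2=3) = 3
change(8) = min(1+change(7)=1+3=4, 1+change(3)=1+3=4, 1+change(0)=1+0=1) = 1
change(9) = min(1+change(8)=1+1=2, 1+change(4)=1+4=5, 1+change(1)=1+1=2) = 2
change(10) = min(1+change(9)=1+2=3, 1+change(5)=1+1=2, 1+change(2)=1+2=3) = 2
change(11) = min(1+change(10)=1+2=3, 1+change(6)=1+2=3, 1+change(3)=1+3=4) = 3

3


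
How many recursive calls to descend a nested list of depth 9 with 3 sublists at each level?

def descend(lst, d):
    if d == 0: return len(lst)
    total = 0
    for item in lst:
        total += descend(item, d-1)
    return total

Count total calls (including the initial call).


At depth 0 (root): 1 call
At depth 1: each of 1 parents calls descend on 3 children = 3 calls
At depth 2: each of 3 parents calls descend on 3 children = 9 calls
At depth 3: each of 9 parents calls descend on 3 children = 27 calls
At depth 4: each of 27 parents calls descend on 3 children = 81 calls
At depth 5: each of 81 parents calls descend on 3 children = 243 calls
At depth 6: each of 243 parents calls descend on 3 children = 729 calls
At depth 7: each of 729 parents calls descend on 3 children = 2187 calls
At depth 8: each of 2187 parents calls descend on 3 children = 6561 calls
At depth 9: each of 6561 parents calls descend on 3 children = 19683 calls
Total: 1 + 3 + 9 + 27 + 81 + 243 + 729 + 2187 + 6561 + 19683 = 29524

29524


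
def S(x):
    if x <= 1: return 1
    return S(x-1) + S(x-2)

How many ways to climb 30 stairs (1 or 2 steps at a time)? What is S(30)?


Building up from base cases:
S(0) = 1
S(1) = 1
S(2) = S(1) + S(0) = 1 + 1 = 2
S(3) = S(2) + S(1) = 2 + 1 = 3
S(4) = S(3) + S(2) = 3 + 2 = 5
S(5) = S(4) + S(3) = 5 + 3 = 8
S(6) = S(5) + S(4) = 8 + 5 = 13
S(7) = S(6) + S(5) = 13 + 8 = 21
S(8) = S(7) + S(6) = 21 + 13 = 34
S(9) = S(8) + S(7) = 34 + 21 = 55
S(10) = S(9) + S(8) = 55 + 34 = 89
S(11) = S(10) + S(9) = 89 + 55 = 144
S(12) = S(11) + S(10) = 144 + 89 = 233
S(13) = S(12) + S(11) = 233 + 144 = 377
S(14) = S(13) + S(12) = 377 + 233 = 610
S(15) = S(14) + S(13) = 610 + 377 = 987
S(16) = S(15) + S(14) = 987 + 610 = 1597
S(17) = S(16) + S(15) = 1597 + 987 = 2584
S(18) = S(17) + S(16) = 2584 + 1597 = 4181
S(19) = S(18) + S(17) = 4181 + 2584 = 6765
S(20) = S(19) + S(18) = 6765 + 4181 = 10946
S(21) = S(20) + S(19) = 10946 + 6765 = 17711
S(22) = S(21) + S(20) = 17711 + 10946 = 28657
S(23) = S(22) + S(21) = 28657 + 17711 = 46368
S(24) = S(23) + S(22) = 46368 + 28657 = 75025
S(25) = S(24) + S(23) = 75025 + 46368 = 121393
S(26) = S(25) + S(24) = 121393 + 75025 = 196418
S(27) = S(26) + S(25) = 196418 + 121393 = 317811
S(28) = S(27) + S(26) = 317811 + 196418 = 514229
S(29) = S(28) + S(27) = 514229 + 317811 = 832040
S(30) = S(29) + S(28) = 832040 + 514229 = 1346269

1346269


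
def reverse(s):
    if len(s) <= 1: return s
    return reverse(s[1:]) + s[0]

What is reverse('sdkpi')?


reverse('sdkpi') = reverse('dkpi') + 's'
reverse('dkpi') = reverse('kpi') + 'd'
reverse('kpi') = reverse('pi') + 'k'
reverse('pi') = reverse('i') + 'p'
reverse('i') = 'i'  (base case)
Concatenating: 'i' + 'p' + 'k' + 'd' + 's' = 'ipkds'

ipkds


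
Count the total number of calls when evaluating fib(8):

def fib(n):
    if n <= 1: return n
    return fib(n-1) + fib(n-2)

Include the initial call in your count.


Let C(n) = total calls for fib(n)
C(0) = 1, C(1) = 1
C(2) = 1 + C(1) + C(0) = 1 + 1 + 1 = 3
C(3) = 1 + C(2) + C(1) = 1 + 3 + 1 = 5
C(4) = 1 + C(3) + C(2) = 1 + 5 + 3 = 9
C(5) = 1 + C(4) + C(3) = 1 + 9 + 5 = 15
C(6) = 1 + C(5) + C(4) = 1 + 15 + 9 = 25
C(7) = 1 + C(6) + C(5) = 1 + 25 + 15 = 41
C(8) = 1 + C(7) + C(6) = 1 + 41 + 25 = 67

67


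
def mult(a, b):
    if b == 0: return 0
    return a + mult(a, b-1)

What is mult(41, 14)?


mult(41, 14) = 41 + mult(41, 13)
mult(41, 13) = 41 + mult(41, 12)
mult(41, 12) = 41 + mult(41, 11)
mult(41, 11) = 41 + mult(41, 10)
mult(41, 10) = 41 + mult(41, 9)
mult(41, 9) = 41 + mult(41, 8)
mult(41, 8) = 41 + mult(41, 7)
mult(41, 7) = 41 + mult(41, 6)
mult(41, 6) = 41 + mult(41, 5)
mult(41, 5) = 41 + mult(41, 4)
mult(41, 4) = 41 + mult(41, 3)
mult(41, 3) = 41 + mult(41, 2)
mult(41, 2) = 41 + mult(41, 1)
mult(41, 1) = 41 + mult(41, 0)
mult(41, 0) = 0  (base case)
Total: 41 + 41 + 41 + 41 + 41 + 41 + 41 + 41 + 41 + 41 + 41 + 41 + 41 + 41 + 0 = 574

574


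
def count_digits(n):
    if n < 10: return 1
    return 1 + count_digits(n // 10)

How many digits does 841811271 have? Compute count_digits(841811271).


count_digits(841811271) = 1 + count_digits(84181127)
count_digits(84181127) = 1 + count_digits(8418112)
count_digits(8418112) = 1 + count_digits(841811)
count_digits(841811) = 1 + count_digits(84181)
count_digits(84181) = 1 + count_digits(8418)
count_digits(8418) = 1 + count_digits(841)
count_digits(841) = 1 + count_digits(84)
count_digits(84) = 1 + count_digits(8)
count_digits(8) = 1  (base case: 8 < 10)
Unwinding: 1 + 1 + 1 + 1 + 1 + 1 + 1 + 1 + 1 = 9

9


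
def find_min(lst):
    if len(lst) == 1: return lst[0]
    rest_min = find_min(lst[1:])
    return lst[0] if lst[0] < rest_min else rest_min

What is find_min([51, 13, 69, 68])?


find_min([51, 13, 69, 68]): compare 51 with find_min([13, 69, 68])
find_min([13, 69, 68]): compare 13 with find_min([69, 68])
find_min([69, 68]): compare 69 with find_min([68])
find_min([68]) = 68  (base case)
Compare 69 with 68 -> 68
Compare 13 with 68 -> 13
Compare 51 with 13 -> 13

13


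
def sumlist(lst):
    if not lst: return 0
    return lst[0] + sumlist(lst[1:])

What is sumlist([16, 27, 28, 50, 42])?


sumlist([16, 27, 28, 50, 42]) = 16 + sumlist([27, 28, 50, 42])
sumlist([27, 28, 50, 42]) = 27 + sumlist([28, 50, 42])
sumlist([28, 50, 42]) = 28 + sumlist([50, 42])
sumlist([50, 42]) = 50 + sumlist([42])
sumlist([42]) = 42 + sumlist([])
sumlist([]) = 0  (base case)
Total: 16 + 27 + 28 + 50 + 42 + 0 = 163

163


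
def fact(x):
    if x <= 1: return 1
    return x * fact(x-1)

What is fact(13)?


fact(13)
= 13 * fact(12)
= 13 * 12 * fact(11)
= 13 * 12 * 11 * fact(10)
= 13 * 12 * 11 * 10 * fact(9)
= 13 * 12 * 11 * 10 * 9 * fact(8)
= 13 * 12 * 11 * 10 * 9 * 8 * fact(7)
= 13 * 12 * 11 * 10 * 9 * 8 * 7 * fact(6)
= 13 * 12 * 11 * 10 * 9 * 8 * 7 * 6 * fact(5)
= 13 * 12 * 11 * 10 * 9 * 8 * 7 * 6 * 5 * fact(4)
= 13 * 12 * 11 * 10 * 9 * 8 * 7 * 6 * 5 * 4 * fact(3)
= 13 * 12 * 11 * 10 * 9 * 8 * 7 * 6 * 5 * 4 * 3 * fact(2)
= 13 * 12 * 11 * 10 * 9 * 8 * 7 * 6 * 5 * 4 * 3 * 2 * fact(1)
= 13 * 12 * 11 * 10 * 9 * 8 * 7 * 6 * 5 * 4 * 3 * 2 * 1
= 6227020800

6227020800


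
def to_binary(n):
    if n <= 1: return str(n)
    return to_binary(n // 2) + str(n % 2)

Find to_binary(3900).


to_binary(3900) = to_binary(1950) + '0'
to_binary(1950) = to_binary(975) + '0'
to_binary(975) = to_binary(487) + '1'
to_binary(487) = to_binary(243) + '1'
to_binary(243) = to_binary(121) + '1'
to_binary(121) = to_binary(60) + '1'
to_binary(60) = to_binary(30) + '0'
to_binary(30) = to_binary(15) + '0'
to_binary(15) = to_binary(7) + '1'
to_binary(7) = to_binary(3) + '1'
to_binary(3) = to_binary(1) + '1'
to_binary(1) = '1'  (base case)
Concatenating: '1' + '1' + '1' + '1' + '0' + '0' + '1' + '1' + '1' + '1' + '0' + '0' = '111100111100'

111100111100


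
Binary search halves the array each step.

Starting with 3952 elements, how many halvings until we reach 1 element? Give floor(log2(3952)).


3952 / 2 = 1976
1976 / 2 = 988
988 / 2 = 494
494 / 2 = 247
247 / 2 = 123
123 / 2 = 61
61 / 2 = 30
30 / 2 = 15
15 / 2 = 7
7 / 2 = 3
3 / 2 = 1
Reached 1 after 11 halvings

11


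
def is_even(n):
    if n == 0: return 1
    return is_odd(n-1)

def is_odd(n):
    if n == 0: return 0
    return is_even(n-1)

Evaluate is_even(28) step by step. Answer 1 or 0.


is_even(28) = is_odd(27)
is_odd(27) = is_even(26)
is_even(26) = is_odd(25)
is_odd(25) = is_even(24)
is_even(24) = is_odd(23)
is_odd(23) = is_even(22)
is_even(22) = is_odd(21)
is_odd(21) = is_even(20)
is_even(20) = is_odd(19)
is_odd(19) = is_even(18)
is_even(18) = is_odd(17)
is_odd(17) = is_even(16)
is_even(16) = is_odd(15)
is_odd(15) = is_even(14)
is_even(14) = is_odd(13)
is_odd(13) = is_even(12)
is_even(12) = is_odd(11)
is_odd(11) = is_even(10)
is_even(10) = is_odd(9)
is_odd(9) = is_even(8)
is_even(8) = is_odd(7)
is_odd(7) = is_even(6)
is_even(6) = is_odd(5)
is_odd(5) = is_even(4)
is_even(4) = is_odd(3)
is_odd(3) = is_even(2)
is_even(2) = is_odd(1)
is_odd(1) = is_even(0)
is_even(0) = 1  (base case)
Result: 1

1


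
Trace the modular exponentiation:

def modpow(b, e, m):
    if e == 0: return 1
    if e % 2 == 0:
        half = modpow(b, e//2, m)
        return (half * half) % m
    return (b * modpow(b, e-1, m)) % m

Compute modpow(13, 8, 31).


modpow(13, 8, 31): e is even, compute modpow(13, 4, 31)
  modpow(13, 4, 31): e is even, compute modpow(13, 2, 31)
    modpow(13, 2, 31): e is even, compute modpow(13, 1, 31)
      modpow(13, 1, 31): e is odd, compute modpow(13, 0, 31)
        modpow(13, 0, 31) = 1
      (13 * 1) % 31 = 13
    half=13, (13*13) % 31 = 14
  half=14, (14*14) % 31 = 10
half=10, (10*10) % 31 = 7

7


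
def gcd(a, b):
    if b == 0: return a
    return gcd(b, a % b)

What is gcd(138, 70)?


gcd(138, 70) = gcd(70, 68)
gcd(70, 68) = gcd(68, 2)
gcd(68, 2) = gcd(2, 0)
gcd(2, 0) = 2  (base case)

2


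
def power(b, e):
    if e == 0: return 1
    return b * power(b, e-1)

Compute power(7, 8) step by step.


power(7, 8)
= 7 * power(7, 7)
= 7 * 7 * power(7, 6)
= 7 * 7 * 7 * power(7, 5)
= 7 * 7 * 7 * 7 * power(7, 4)
= 7 * 7 * 7 * 7 * 7 * power(7, 3)
= 7 * 7 * 7 * 7 * 7 * 7 * power(7, 2)
= 7 * 7 * 7 * 7 * 7 * 7 * 7 * power(7, 1)
= 7 * 7 * 7 * 7 * 7 * 7 * 7 * 7 * power(7, 0)
= 7 * 7 * 7 * 7 * 7 * 7 * 7 * 7 * 1
= 5764801

5764801


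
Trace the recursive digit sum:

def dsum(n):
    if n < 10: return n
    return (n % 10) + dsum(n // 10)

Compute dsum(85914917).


dsum(85914917) = 7 + dsum(8591491)
dsum(8591491) = 1 + dsum(859149)
dsum(859149) = 9 + dsum(85914)
dsum(85914) = 4 + dsum(8591)
dsum(8591) = 1 + dsum(859)
dsum(859) = 9 + dsum(85)
dsum(85) = 5 + dsum(8)
dsum(8) = 8  (base case)
Total: 7 + 1 + 9 + 4 + 1 + 9 + 5 + 8 = 44

44


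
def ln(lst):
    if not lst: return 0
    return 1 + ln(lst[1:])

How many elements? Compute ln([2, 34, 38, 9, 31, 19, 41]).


ln([2, 34, 38, 9, 31, 19, 41]) = 1 + ln([34, 38, 9, 31, 19, 41])
ln([34, 38, 9, 31, 19, 41]) = 1 + ln([38, 9, 31, 19, 41])
ln([38, 9, 31, 19, 41]) = 1 + ln([9, 31, 19, 41])
ln([9, 31, 19, 41]) = 1 + ln([31, 19, 41])
ln([31, 19, 41]) = 1 + ln([19, 41])
ln([19, 41]) = 1 + ln([41])
ln([41]) = 1 + ln([])
ln([]) = 0  (base case)
Unwinding: 1 + 1 + 1 + 1 + 1 + 1 + 1 + 0 = 7

7


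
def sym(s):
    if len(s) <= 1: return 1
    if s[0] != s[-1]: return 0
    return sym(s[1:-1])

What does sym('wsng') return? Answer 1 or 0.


sym('wsng'): s[0]='w' != s[-1]='g' -> return 0
Result: 0 (not a palindrome)

0


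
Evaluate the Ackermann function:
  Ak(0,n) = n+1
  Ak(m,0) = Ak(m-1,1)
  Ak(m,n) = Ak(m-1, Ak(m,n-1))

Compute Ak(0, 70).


Ak(0, 70) = 71
Result: Ak(0, 70) = 71

71


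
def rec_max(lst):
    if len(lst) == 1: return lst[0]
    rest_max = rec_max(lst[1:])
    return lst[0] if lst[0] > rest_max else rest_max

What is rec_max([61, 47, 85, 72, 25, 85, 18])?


rec_max([61, 47, 85, 72, 25, 85, 18]): compare 61 with rec_max([47, 85, 72, 25, 85, 18])
rec_max([47, 85, 72, 25, 85, 18]): compare 47 with rec_max([85, 72, 25, 85, 18])
rec_max([85, 72, 25, 85, 18]): compare 85 with rec_max([72, 25, 85, 18])
rec_max([72, 25, 85, 18]): compare 72 with rec_max([25, 85, 18])
rec_max([25, 85, 18]): compare 25 with rec_max([85, 18])
rec_max([85, 18]): compare 85 with rec_max([18])
rec_max([18]) = 18  (base case)
Compare 85 with 18 -> 85
Compare 25 with 85 -> 85
Compare 72 with 85 -> 85
Compare 85 with 85 -> 85
Compare 47 with 85 -> 85
Compare 61 with 85 -> 85

85


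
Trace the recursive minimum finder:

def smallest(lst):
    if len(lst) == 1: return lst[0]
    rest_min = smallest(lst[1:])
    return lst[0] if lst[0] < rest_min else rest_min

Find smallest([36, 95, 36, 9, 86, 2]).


smallest([36, 95, 36, 9, 86, 2]): compare 36 with smallest([95, 36, 9, 86, 2])
smallest([95, 36, 9, 86, 2]): compare 95 with smallest([36, 9, 86, 2])
smallest([36, 9, 86, 2]): compare 36 with smallest([9, 86, 2])
smallest([9, 86, 2]): compare 9 with smallest([86, 2])
smallest([86, 2]): compare 86 with smallest([2])
smallest([2]) = 2  (base case)
Compare 86 with 2 -> 2
Compare 9 with 2 -> 2
Compare 36 with 2 -> 2
Compare 95 with 2 -> 2
Compare 36 with 2 -> 2

2


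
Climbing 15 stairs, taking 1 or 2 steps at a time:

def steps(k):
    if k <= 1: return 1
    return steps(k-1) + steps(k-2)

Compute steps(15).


Building up from base cases:
steps(0) = 1
steps(1) = 1
steps(2) = steps(1) + steps(0) = 1 + 1 = 2
steps(3) = steps(2) + steps(1) = 2 + 1 = 3
steps(4) = steps(3) + steps(2) = 3 + 2 = 5
steps(5) = steps(4) + steps(3) = 5 + 3 = 8
steps(6) = steps(5) + steps(4) = 8 + 5 = 13
steps(7) = steps(6) + steps(5) = 13 + 8 = 21
steps(8) = steps(7) + steps(6) = 21 + 13 = 34
steps(9) = steps(8) + steps(7) = 34 + 21 = 55
steps(10) = steps(9) + steps(8) = 55 + 34 = 89
steps(11) = steps(10) + steps(9) = 89 + 55 = 144
steps(12) = steps(11) + steps(10) = 144 + 89 = 233
steps(13) = steps(12) + steps(11) = 233 + 144 = 377
steps(14) = steps(13) + steps(12) = 377 + 233 = 610
steps(15) = steps(14) + steps(13) = 610 + 377 = 987

987


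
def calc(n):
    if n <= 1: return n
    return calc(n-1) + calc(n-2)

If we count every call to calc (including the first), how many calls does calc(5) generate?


Let C(n) = total calls for calc(n)
C(0) = 1, C(1) = 1
C(2) = 1 + C(1) + C(0) = 1 + 1 + 1 = 3
C(3) = 1 + C(2) + C(1) = 1 + 3 + 1 = 5
C(4) = 1 + C(3) + C(2) = 1 + 5 + 3 = 9
C(5) = 1 + C(4) + C(3) = 1 + 9 + 5 = 15

15


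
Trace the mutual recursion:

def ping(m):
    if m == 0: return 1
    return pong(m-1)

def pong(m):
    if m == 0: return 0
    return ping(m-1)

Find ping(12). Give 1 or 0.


ping(12) = pong(11)
pong(11) = ping(10)
ping(10) = pong(9)
pong(9) = ping(8)
ping(8) = pong(7)
pong(7) = ping(6)
ping(6) = pong(5)
pong(5) = ping(4)
ping(4) = pong(3)
pong(3) = ping(2)
ping(2) = pong(1)
pong(1) = ping(0)
ping(0) = 1  (base case)
Result: 1

1


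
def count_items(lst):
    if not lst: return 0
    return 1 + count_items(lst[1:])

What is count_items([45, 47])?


count_items([45, 47]) = 1 + count_items([47])
count_items([47]) = 1 + count_items([])
count_items([]) = 0  (base case)
Unwinding: 1 + 1 + 0 = 2

2


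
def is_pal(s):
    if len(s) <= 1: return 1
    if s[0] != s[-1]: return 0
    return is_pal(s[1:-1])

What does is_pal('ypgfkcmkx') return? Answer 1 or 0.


is_pal('ypgfkcmkx'): s[0]='y' != s[-1]='x' -> return 0
Result: 0 (not a palindrome)

0


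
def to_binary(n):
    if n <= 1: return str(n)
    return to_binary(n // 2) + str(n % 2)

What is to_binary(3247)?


to_binary(3247) = to_binary(1623) + '1'
to_binary(1623) = to_binary(811) + '1'
to_binary(811) = to_binary(405) + '1'
to_binary(405) = to_binary(202) + '1'
to_binary(202) = to_binary(101) + '0'
to_binary(101) = to_binary(50) + '1'
to_binary(50) = to_binary(25) + '0'
to_binary(25) = to_binary(12) + '1'
to_binary(12) = to_binary(6) + '0'
to_binary(6) = to_binary(3) + '0'
to_binary(3) = to_binary(1) + '1'
to_binary(1) = '1'  (base case)
Concatenating: '1' + '1' + '0' + '0' + '1' + '0' + '1' + '0' + '1' + '1' + '1' + '1' = '110010101111'

110010101111


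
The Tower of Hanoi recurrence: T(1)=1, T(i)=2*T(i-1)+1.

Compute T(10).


T(10) = 2 * T(9) + 1
T(9) = 2 * T(8) + 1
T(8) = 2 * T(7) + 1
T(7) = 2 * T(6) + 1
T(6) = 2 * T(5) + 1
T(5) = 2 * T(4) + 1
T(4) = 2 * T(3) + 1
T(3) = 2 * T(2) + 1
T(2) = 2 * T(1) + 1
T(1) = 1  (base case)
T(2) = 2 * 1 + 1 = 3
T(3) = 2 * 3 + 1 = 7
T(4) = 2 * 7 + 1 = 15
T(5) = 2 * 15 + 1 = 31
T(6) = 2 * 31 + 1 = 63
T(7) = 2 * 63 + 1 = 127
T(8) = 2 * 127 + 1 = 255
T(9) = 2 * 255 + 1 = 511
T(10) = 2 * 511 + 1 = 1023

1023


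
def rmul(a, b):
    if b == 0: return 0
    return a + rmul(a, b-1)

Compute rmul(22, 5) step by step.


rmul(22, 5) = 22 + rmul(22, 4)
rmul(22, 4) = 22 + rmul(22, 3)
rmul(22, 3) = 22 + rmul(22, 2)
rmul(22, 2) = 22 + rmul(22, 1)
rmul(22, 1) = 22 + rmul(22, 0)
rmul(22, 0) = 0  (base case)
Total: 22 + 22 + 22 + 22 + 22 + 0 = 110

110


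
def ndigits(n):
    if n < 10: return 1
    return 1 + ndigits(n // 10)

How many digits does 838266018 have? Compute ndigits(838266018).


ndigits(838266018) = 1 + ndigits(83826601)
ndigits(83826601) = 1 + ndigits(8382660)
ndigits(8382660) = 1 + ndigits(838266)
ndigits(838266) = 1 + ndigits(83826)
ndigits(83826) = 1 + ndigits(8382)
ndigits(8382) = 1 + ndigits(838)
ndigits(838) = 1 + ndigits(83)
ndigits(83) = 1 + ndigits(8)
ndigits(8) = 1  (base case: 8 < 10)
Unwinding: 1 + 1 + 1 + 1 + 1 + 1 + 1 + 1 + 1 = 9

9


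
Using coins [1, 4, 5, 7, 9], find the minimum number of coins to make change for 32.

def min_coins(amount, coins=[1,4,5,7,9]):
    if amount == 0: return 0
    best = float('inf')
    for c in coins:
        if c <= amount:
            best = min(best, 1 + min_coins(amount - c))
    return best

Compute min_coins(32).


Building up with DP:
min_coins(0) = 0
min_coins(1) = min(1+min_coins(0)=1+0=1) = 1
min_coins(2) = min(1+min_coins(1)=1+1=2) = 2
min_coins(3) = min(1+min_coins(2)=1+2=3) = 3
min_coins(4) = min(1+min_coins(3)=1+3=4, 1+min_coins(0)=1+0=1) = 1
min_coins(5) = min(1+min_coins(4)=1+1=2, 1+min_coins(1)=1+1=2, 1+min_coins(0)=1+0=1) = 1
min_coins(6) = min(1+min_coins(5)=1+1=2, 1+min_coins(2)=1+2=3, 1+min_coins(1)=1+1=2) = 2
min_coins(7) = min(1+min_coins(6)=1+2=3, 1+min_coins(3)=1+3=4, 1+min_coins(2)=1+2=3, 1+min_coins(0)=1+0=1) = 1
min_coins(8) = min(1+min_coins(7)=1+1=2, 1+min_coins(4)=1+1=2, 1+min_coins(3)=1+3=4, 1+min_coins(1)=1+1=2) = 2
min_coins(9) = min(1+min_coins(8)=1+2=3, 1+min_coins(5)=1+1=2, 1+min_coins(4)=1+1=2, 1+min_coins(2)=1+2=3, 1+min_coins(0)=1+0=1) = 1
min_coins(10) = min(1+min_coins(9)=1+1=2, 1+min_coins(6)=1+2=3, 1+min_coins(5)=1+1=2, 1+min_coins(3)=1+3=4, 1+min_coins(1)=1+1=2) = 2
min_coins(11) = min(1+min_coins(10)=1+2=3, 1+min_coins(7)=1+1=2, 1+min_coins(6)=1+2=3, 1+min_coins(4)=1+1=2, 1+min_coins(2)=1+2=3) = 2
min_coins(12) = min(1+min_coins(11)=1+2=3, 1+min_coins(8)=1+2=3, 1+min_coins(7)=1+1=2, 1+min_coins(5)=1+1=2, 1+min_coins(3)=1+3=4) = 2
min_coins(13) = min(1+min_coins(12)=1+2=3, 1+min_coins(9)=1+1=2, 1+min_coins(8)=1+2=3, 1+min_coins(6)=1+2=3, 1+min_coins(4)=1+1=2) = 2
min_coins(14) = min(1+min_coins(13)=1+2=3, 1+min_coins(10)=1+2=3, 1+min_coins(9)=1+1=2, 1+min_coins(7)=1+1=2, 1+min_coins(5)=1+1=2) = 2
min_coins(15) = min(1+min_coins(14)=1+2=3, 1+min_coins(11)=1+2=3, 1+min_coins(10)=1+2=3, 1+min_coins(8)=1+2=3, 1+min_coins(6)=1+2=3) = 3
min_coins(16) = min(1+min_coins(15)=1+3=4, 1+min_coins(12)=1+2=3, 1+min_coins(11)=1+2=3, 1+min_coins(9)=1+1=2, 1+min_coins(7)=1+1=2) = 2
min_coins(17) = min(1+min_coins(16)=1+2=3, 1+min_coins(13)=1+2=3, 1+min_coins(12)=1+2=3, 1+min_coins(10)=1+2=3, 1+min_coins(8)=1+2=3) = 3
min_coins(18) = min(1+min_coins(17)=1+3=4, 1+min_coins(14)=1+2=3, 1+min_coins(13)=1+2=3, 1+min_coins(11)=1+2=3, 1+min_coins(9)=1+1=2) = 2
min_coins(19) = min(1+min_coins(18)=1+2=3, 1+min_coins(15)=1+3=4, 1+min_coins(14)=1+2=3, 1+min_coins(12)=1+2=3, 1+min_coins(10)=1+2=3) = 3
min_coins(20) = min(1+min_coins(19)=1+3=4, 1+min_coins(16)=1+2=3, 1+min_coins(15)=1+3=4, 1+min_coins(13)=1+2=3, 1+min_coins(11)=1+2=3) = 3
min_coins(21) = min(1+min_coins(20)=1+3=4, 1+min_coins(17)=1+3=4, 1+min_coins(16)=1+2=3, 1+min_coins(14)=1+2=3, 1+min_coins(12)=1+2=3) = 3
min_coins(22) = min(1+min_coins(21)=1+3=4, 1+min_coins(18)=1+2=3, 1+min_coins(17)=1+3=4, 1+min_coins(15)=1+3=4, 1+min_coins(13)=1+2=3) = 3
min_coins(23) = min(1+min_coins(22)=1+3=4, 1+min_coins(19)=1+3=4, 1+min_coins(18)=1+2=3, 1+min_coins(16)=1+2=3, 1+min_coins(14)=1+2=3) = 3
min_coins(24) = min(1+min_coins(23)=1+3=4, 1+min_coins(20)=1+3=4, 1+min_coins(19)=1+3=4, 1+min_coins(17)=1+3=4, 1+min_coins(15)=1+3=4) = 4
min_coins(25) = min(1+min_coins(24)=1+4=5, 1+min_coins(21)=1+3=4, 1+min_coins(20)=1+3=4, 1+min_coins(18)=1+2=3, 1+min_coins(16)=1+2=3) = 3
min_coins(26) = min(1+min_coins(25)=1+3=4, 1+min_coins(22)=1+3=4, 1+min_coins(21)=1+3=4, 1+min_coins(19)=1+3=4, 1+min_coins(17)=1+3=4) = 4
min_coins(27) = min(1+min_coins(26)=1+4=5, 1+min_coins(23)=1+3=4, 1+min_coins(22)=1+3=4, 1+min_coins(20)=1+3=4, 1+min_coins(18)=1+2=3) = 3
min_coins(28) = min(1+min_coins(27)=1+3=4, 1+min_coins(24)=1+4=5, 1+min_coins(23)=1+3=4, 1+min_coins(21)=1+3=4, 1+min_coins(19)=1+3=4) = 4
min_coins(29) = min(1+min_coins(28)=1+4=5, 1+min_coins(25)=1+3=4, 1+min_coins(24)=1+4=5, 1+min_coins(22)=1+3=4, 1+min_coins(20)=1+3=4) = 4
min_coins(30) = min(1+min_coins(29)=1+4=5, 1+min_coins(26)=1+4=5, 1+min_coins(25)=1+3=4, 1+min_coins(23)=1+3=4, 1+min_coins(21)=1+3=4) = 4
min_coins(31) = min(1+min_coins(30)=1+4=5, 1+min_coins(27)=1+3=4, 1+min_coins(26)=1+4=5, 1+min_coins(24)=1+4=5, 1+min_coins(22)=1+3=4) = 4
min_coins(32) = min(1+min_coins(31)=1+4=5, 1+min_coins(28)=1+4=5, 1+min_coins(27)=1+3=4, 1+min_coins(25)=1+3=4, 1+min_coins(23)=1+3=4) = 4

4


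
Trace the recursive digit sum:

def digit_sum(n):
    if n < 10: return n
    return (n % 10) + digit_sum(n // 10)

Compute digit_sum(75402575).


digit_sum(75402575) = 5 + digit_sum(7540257)
digit_sum(7540257) = 7 + digit_sum(754025)
digit_sum(754025) = 5 + digit_sum(75402)
digit_sum(75402) = 2 + digit_sum(7540)
digit_sum(7540) = 0 + digit_sum(754)
digit_sum(754) = 4 + digit_sum(75)
digit_sum(75) = 5 + digit_sum(7)
digit_sum(7) = 7  (base case)
Total: 5 + 7 + 5 + 2 + 0 + 4 + 5 + 7 = 35

35


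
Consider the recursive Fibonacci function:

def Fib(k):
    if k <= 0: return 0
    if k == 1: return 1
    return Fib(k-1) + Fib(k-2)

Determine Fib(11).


Computing Fib(11) bottom-up:
Fib(0) = 0
Fib(1) = 1
Fib(2) = Fib(1) + Fib(0) = 1 + 0 = 1
Fib(3) = Fib(2) + Fib(1) = 1 + 1 = 2
Fib(4) = Fib(3) + Fib(2) = 2 + 1 = 3
Fib(5) = Fib(4) + Fib(3) = 3 + 2 = 5
Fib(6) = Fib(5) + Fib(4) = 5 + 3 = 8
Fib(7) = Fib(6) + Fib(5) = 8 + 5 = 13
Fib(8) = Fib(7) + Fib(6) = 13 + 8 = 21
Fib(9) = Fib(8) + Fib(7) = 21 + 13 = 34
Fib(10) = Fib(9) + Fib(8) = 34 + 21 = 55
Fib(11) = Fib(10) + Fib(9) = 55 + 34 = 89

89


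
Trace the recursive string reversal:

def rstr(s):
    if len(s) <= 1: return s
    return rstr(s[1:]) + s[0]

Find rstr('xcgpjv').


rstr('xcgpjv') = rstr('cgpjv') + 'x'
rstr('cgpjv') = rstr('gpjv') + 'c'
rstr('gpjv') = rstr('pjv') + 'g'
rstr('pjv') = rstr('jv') + 'p'
rstr('jv') = rstr('v') + 'j'
rstr('v') = 'v'  (base case)
Concatenating: 'v' + 'j' + 'p' + 'g' + 'c' + 'x' = 'vjpgcx'

vjpgcx


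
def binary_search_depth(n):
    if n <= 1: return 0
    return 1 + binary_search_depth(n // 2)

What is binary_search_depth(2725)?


2725 / 2 = 1362
1362 / 2 = 681
681 / 2 = 340
340 / 2 = 170
170 / 2 = 85
85 / 2 = 42
42 / 2 = 21
21 / 2 = 10
10 / 2 = 5
5 / 2 = 2
2 / 2 = 1
Reached 1 after 11 halvings

11


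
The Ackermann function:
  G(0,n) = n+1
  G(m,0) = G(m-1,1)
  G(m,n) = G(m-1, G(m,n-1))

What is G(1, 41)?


G(1, 41) = G(0, G(1, 40))
  G(1, 40) = G(0, G(1, 39))
    G(1, 39) = G(0, G(1, 38))
      G(1, 38) = G(0, G(1, 37))
        G(1, 37) = G(0, G(1, 36))
          G(1, 36) = G(0, G(1, 35))
          G(1, 35) = G(0, G(1, 34))
          G(1, 34) = G(0, G(1, 33))
          G(1, 33) = G(0, G(1, 32))
          G(1, 32) = G(0, G(1, 31))
          G(1, 31) = G(0, G(1, 30))
          G(1, 30) = G(0, G(1, 29))
          G(1, 29) = G(0, G(1, 28))
          G(1, 28) = G(0, G(1, 27))
          G(1, 27) = G(0, G(1, 26))
          G(1, 26) = G(0, G(1, 25))
          G(1, 25) = G(0, G(1, 24))
          G(1, 24) = G(0, G(1, 23))
          G(1, 23) = G(0, G(1, 22))
          G(1, 22) = G(0, G(1, 21))
          G(1, 21) = G(0, G(1, 20))
          G(1, 20) = G(0, G(1, 19))
          G(1, 19) = G(0, G(1, 18))
          G(1, 18) = G(0, G(1, 17))
          G(1, 17) = G(0, G(1, 16))
... (trace truncated)
Result: G(1, 41) = 43

43


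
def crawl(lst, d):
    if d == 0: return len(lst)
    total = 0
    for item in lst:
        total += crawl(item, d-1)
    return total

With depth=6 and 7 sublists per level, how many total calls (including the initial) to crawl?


At depth 0 (root): 1 call
At depth 1: each of 1 parents calls crawl on 7 children = 7 calls
At depth 2: each of 7 parents calls crawl on 7 children = 49 calls
At depth 3: each of 49 parents calls crawl on 7 children = 343 calls
At depth 4: each of 343 parents calls crawl on 7 children = 2401 calls
At depth 5: each of 2401 parents calls crawl on 7 children = 16807 calls
At depth 6: each of 16807 parents calls crawl on 7 children = 117649 calls
Total: 1 + 7 + 49 + 343 + 2401 + 16807 + 117649 = 137257

137257


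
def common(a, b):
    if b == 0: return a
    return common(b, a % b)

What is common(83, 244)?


common(83, 244) = common(244, 83)
common(244, 83) = common(83, 78)
common(83, 78) = common(78, 5)
common(78, 5) = common(5, 3)
common(5, 3) = common(3, 2)
common(3, 2) = common(2, 1)
common(2, 1) = common(1, 0)
common(1, 0) = 1  (base case)

1


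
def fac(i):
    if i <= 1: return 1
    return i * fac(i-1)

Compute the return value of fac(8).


fac(8)
= 8 * fac(7)
= 8 * 7 * fac(6)
= 8 * 7 * 6 * fac(5)
= 8 * 7 * 6 * 5 * fac(4)
= 8 * 7 * 6 * 5 * 4 * fac(3)
= 8 * 7 * 6 * 5 * 4 * 3 * fac(2)
= 8 * 7 * 6 * 5 * 4 * 3 * 2 * fac(1)
= 8 * 7 * 6 * 5 * 4 * 3 * 2 * 1
= 40320

40320


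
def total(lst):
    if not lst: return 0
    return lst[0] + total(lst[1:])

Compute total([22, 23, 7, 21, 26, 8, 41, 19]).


total([22, 23, 7, 21, 26, 8, 41, 19]) = 22 + total([23, 7, 21, 26, 8, 41, 19])
total([23, 7, 21, 26, 8, 41, 19]) = 23 + total([7, 21, 26, 8, 41, 19])
total([7, 21, 26, 8, 41, 19]) = 7 + total([21, 26, 8, 41, 19])
total([21, 26, 8, 41, 19]) = 21 + total([26, 8, 41, 19])
total([26, 8, 41, 19]) = 26 + total([8, 41, 19])
total([8, 41, 19]) = 8 + total([41, 19])
total([41, 19]) = 41 + total([19])
total([19]) = 19 + total([])
total([]) = 0  (base case)
Total: 22 + 23 + 7 + 21 + 26 + 8 + 41 + 19 + 0 = 167

167


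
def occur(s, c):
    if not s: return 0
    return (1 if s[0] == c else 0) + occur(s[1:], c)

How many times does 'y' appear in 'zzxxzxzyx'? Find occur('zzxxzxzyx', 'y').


s[0]='z' != 'y' -> 0
s[0]='z' != 'y' -> 0
s[0]='x' != 'y' -> 0
s[0]='x' != 'y' -> 0
s[0]='z' != 'y' -> 0
s[0]='x' != 'y' -> 0
s[0]='z' != 'y' -> 0
s[0]='y' == 'y' -> 1
s[0]='x' != 'y' -> 0
Sum: 0 + 0 + 0 + 0 + 0 + 0 + 0 + 1 + 0 = 1

1


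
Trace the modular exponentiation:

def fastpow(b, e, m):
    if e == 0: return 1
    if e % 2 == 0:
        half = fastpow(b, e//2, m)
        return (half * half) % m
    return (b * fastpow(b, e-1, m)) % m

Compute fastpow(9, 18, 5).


fastpow(9, 18, 5): e is even, compute fastpow(9, 9, 5)
  fastpow(9, 9, 5): e is odd, compute fastpow(9, 8, 5)
    fastpow(9, 8, 5): e is even, compute fastpow(9, 4, 5)
      fastpow(9, 4, 5): e is even, compute fastpow(9, 2, 5)
        fastpow(9, 2, 5): e is even, compute fastpow(9, 1, 5)
          fastpow(9, 1, 5): e is odd, compute fastpow(9, 0, 5)
          fastpow(9, 0, 5) = 1
          (9 * 1) % 5 = 4
        half=4, (4*4) % 5 = 1
      half=1, (1*1) % 5 = 1
    half=1, (1*1) % 5 = 1
  (9 * 1) % 5 = 4
half=4, (4*4) % 5 = 1

1


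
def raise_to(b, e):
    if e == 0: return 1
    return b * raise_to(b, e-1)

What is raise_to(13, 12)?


raise_to(13, 12)
= 13 * raise_to(13, 11)
= 13 * 13 * raise_to(13, 10)
= 13 * 13 * 13 * raise_to(13, 9)
= 13 * 13 * 13 * 13 * raise_to(13, 8)
= 13 * 13 * 13 * 13 * 13 * raise_to(13, 7)
= 13 * 13 * 13 * 13 * 13 * 13 * raise_to(13, 6)
= 13 * 13 * 13 * 13 * 13 * 13 * 13 * raise_to(13, 5)
= 13 * 13 * 13 * 13 * 13 * 13 * 13 * 13 * raise_to(13, 4)
= 13 * 13 * 13 * 13 * 13 * 13 * 13 * 13 * 13 * raise_to(13, 3)
= 13 * 13 * 13 * 13 * 13 * 13 * 13 * 13 * 13 * 13 * raise_to(13, 2)
= 13 * 13 * 13 * 13 * 13 * 13 * 13 * 13 * 13 * 13 * 13 * raise_to(13, 1)
= 13 * 13 * 13 * 13 * 13 * 13 * 13 * 13 * 13 * 13 * 13 * 13 * raise_to(13, 0)
= 13 * 13 * 13 * 13 * 13 * 13 * 13 * 13 * 13 * 13 * 13 * 13 * 1
= 23298085122481

23298085122481


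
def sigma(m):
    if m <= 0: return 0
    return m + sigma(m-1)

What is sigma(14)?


sigma(14)
= 14 + 13 + 12 + 11 + 10 + 9 + 8 + 7 + 6 + 5 + 4 + 3 + 2 + 1 + sigma(0)
= 14 + 13 + 12 + 11 + 10 + 9 + 8 + 7 + 6 + 5 + 4 + 3 + 2 + 1 + 0
= 105

105


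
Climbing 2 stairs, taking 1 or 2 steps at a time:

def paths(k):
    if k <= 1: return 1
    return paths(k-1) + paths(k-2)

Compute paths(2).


Building up from base cases:
paths(0) = 1
paths(1) = 1
paths(2) = paths(1) + paths(0) = 1 + 1 = 2

2


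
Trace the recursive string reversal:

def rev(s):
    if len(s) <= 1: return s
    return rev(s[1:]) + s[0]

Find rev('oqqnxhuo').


rev('oqqnxhuo') = rev('qqnxhuo') + 'o'
rev('qqnxhuo') = rev('qnxhuo') + 'q'
rev('qnxhuo') = rev('nxhuo') + 'q'
rev('nxhuo') = rev('xhuo') + 'n'
rev('xhuo') = rev('huo') + 'x'
rev('huo') = rev('uo') + 'h'
rev('uo') = rev('o') + 'u'
rev('o') = 'o'  (base case)
Concatenating: 'o' + 'u' + 'h' + 'x' + 'n' + 'q' + 'q' + 'o' = 'ouhxnqqo'

ouhxnqqo


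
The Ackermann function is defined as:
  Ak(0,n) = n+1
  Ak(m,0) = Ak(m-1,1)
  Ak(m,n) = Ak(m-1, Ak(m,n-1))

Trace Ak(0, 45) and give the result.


Ak(0, 45) = 46
Result: Ak(0, 45) = 46

46


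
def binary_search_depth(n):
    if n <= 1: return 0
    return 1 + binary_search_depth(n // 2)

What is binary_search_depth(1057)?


1057 / 2 = 528
528 / 2 = 264
264 / 2 = 132
132 / 2 = 66
66 / 2 = 33
33 / 2 = 16
16 / 2 = 8
8 / 2 = 4
4 / 2 = 2
2 / 2 = 1
Reached 1 after 10 halvings

10


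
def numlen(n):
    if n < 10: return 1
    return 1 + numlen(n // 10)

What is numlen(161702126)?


numlen(161702126) = 1 + numlen(16170212)
numlen(16170212) = 1 + numlen(1617021)
numlen(1617021) = 1 + numlen(161702)
numlen(161702) = 1 + numlen(16170)
numlen(16170) = 1 + numlen(1617)
numlen(1617) = 1 + numlen(161)
numlen(161) = 1 + numlen(16)
numlen(16) = 1 + numlen(1)
numlen(1) = 1  (base case: 1 < 10)
Unwinding: 1 + 1 + 1 + 1 + 1 + 1 + 1 + 1 + 1 = 9

9


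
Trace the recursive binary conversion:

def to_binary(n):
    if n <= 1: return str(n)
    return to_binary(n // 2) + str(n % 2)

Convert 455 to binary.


to_binary(455) = to_binary(227) + '1'
to_binary(227) = to_binary(113) + '1'
to_binary(113) = to_binary(56) + '1'
to_binary(56) = to_binary(28) + '0'
to_binary(28) = to_binary(14) + '0'
to_binary(14) = to_binary(7) + '0'
to_binary(7) = to_binary(3) + '1'
to_binary(3) = to_binary(1) + '1'
to_binary(1) = '1'  (base case)
Concatenating: '1' + '1' + '1' + '0' + '0' + '0' + '1' + '1' + '1' = '111000111'

111000111


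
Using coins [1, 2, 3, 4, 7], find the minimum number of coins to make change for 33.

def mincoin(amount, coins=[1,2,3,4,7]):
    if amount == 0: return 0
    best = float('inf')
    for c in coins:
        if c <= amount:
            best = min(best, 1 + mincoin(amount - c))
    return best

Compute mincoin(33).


Building up with DP:
mincoin(0) = 0
mincoin(1) = min(1+mincoin(0)=1+0=1) = 1
mincoin(2) = min(1+mincoin(1)=1+1=2, 1+mincoin(0)=1+0=1) = 1
mincoin(3) = min(1+mincoin(2)=1+1=2, 1+mincoin(1)=1+1=2, 1+mincoin(0)=1+0=1) = 1
mincoin(4) = min(1+mincoin(3)=1+1=2, 1+mincoin(2)=1+1=2, 1+mincoin(1)=1+1=2, 1+mincoin(0)=1+0=1) = 1
mincoin(5) = min(1+mincoin(4)=1+1=2, 1+mincoin(3)=1+1=2, 1+mincoin(2)=1+1=2, 1+mincoin(1)=1+1=2) = 2
mincoin(6) = min(1+mincoin(5)=1+2=3, 1+mincoin(4)=1+1=2, 1+mincoin(3)=1+1=2, 1+mincoin(2)=1+1=2) = 2
mincoin(7) = min(1+mincoin(6)=1+2=3, 1+mincoin(5)=1+2=3, 1+mincoin(4)=1+1=2, 1+mincoin(3)=1+1=2, 1+mincoin(0)=1+0=1) = 1
mincoin(8) = min(1+mincoin(7)=1+1=2, 1+mincoin(6)=1+2=3, 1+mincoin(5)=1+2=3, 1+mincoin(4)=1+1=2, 1+mincoin(1)=1+1=2) = 2
mincoin(9) = min(1+mincoin(8)=1+2=3, 1+mincoin(7)=1+1=2, 1+mincoin(6)=1+2=3, 1+mincoin(5)=1+2=3, 1+mincoin(2)=1+1=2) = 2
mincoin(10) = min(1+mincoin(9)=1+2=3, 1+mincoin(8)=1+2=3, 1+mincoin(7)=1+1=2, 1+mincoin(6)=1+2=3, 1+mincoin(3)=1+1=2) = 2
mincoin(11) = min(1+mincoin(10)=1+2=3, 1+mincoin(9)=1+2=3, 1+mincoin(8)=1+2=3, 1+mincoin(7)=1+1=2, 1+mincoin(4)=1+1=2) = 2
mincoin(12) = min(1+mincoin(11)=1+2=3, 1+mincoin(10)=1+2=3, 1+mincoin(9)=1+2=3, 1+mincoin(8)=1+2=3, 1+mincoin(5)=1+2=3) = 3
mincoin(13) = min(1+mincoin(12)=1+3=4, 1+mincoin(11)=1+2=3, 1+mincoin(10)=1+2=3, 1+mincoin(9)=1+2=3, 1+mincoin(6)=1+2=3) = 3
mincoin(14) = min(1+mincoin(13)=1+3=4, 1+mincoin(12)=1+3=4, 1+mincoin(11)=1+2=3, 1+mincoin(10)=1+2=3, 1+mincoin(7)=1+1=2) = 2
mincoin(15) = min(1+mincoin(14)=1+2=3, 1+mincoin(13)=1+3=4, 1+mincoin(12)=1+3=4, 1+mincoin(11)=1+2=3, 1+mincoin(8)=1+2=3) = 3
mincoin(16) = min(1+mincoin(15)=1+3=4, 1+mincoin(14)=1+2=3, 1+mincoin(13)=1+3=4, 1+mincoin(12)=1+3=4, 1+mincoin(9)=1+2=3) = 3
mincoin(17) = min(1+mincoin(16)=1+3=4, 1+mincoin(15)=1+3=4, 1+mincoin(14)=1+2=3, 1+mincoin(13)=1+3=4, 1+mincoin(10)=1+2=3) = 3
mincoin(18) = min(1+mincoin(17)=1+3=4, 1+mincoin(16)=1+3=4, 1+mincoin(15)=1+3=4, 1+mincoin(14)=1+2=3, 1+mincoin(11)=1+2=3) = 3
mincoin(19) = min(1+mincoin(18)=1+3=4, 1+mincoin(17)=1+3=4, 1+mincoin(16)=1+3=4, 1+mincoin(15)=1+3=4, 1+mincoin(12)=1+3=4) = 4
mincoin(20) = min(1+mincoin(19)=1+4=5, 1+mincoin(18)=1+3=4, 1+mincoin(17)=1+3=4, 1+mincoin(16)=1+3=4, 1+mincoin(13)=1+3=4) = 4
mincoin(21) = min(1+mincoin(20)=1+4=5, 1+mincoin(19)=1+4=5, 1+mincoin(18)=1+3=4, 1+mincoin(17)=1+3=4, 1+mincoin(14)=1+2=3) = 3
mincoin(22) = min(1+mincoin(21)=1+3=4, 1+mincoin(20)=1+4=5, 1+mincoin(19)=1+4=5, 1+mincoin(18)=1+3=4, 1+mincoin(15)=1+3=4) = 4
mincoin(23) = min(1+mincoin(22)=1+4=5, 1+mincoin(21)=1+3=4, 1+mincoin(20)=1+4=5, 1+mincoin(19)=1+4=5, 1+mincoin(16)=1+3=4) = 4
mincoin(24) = min(1+mincoin(23)=1+4=5, 1+mincoin(22)=1+4=5, 1+mincoin(21)=1+3=4, 1+mincoin(20)=1+4=5, 1+mincoin(17)=1+3=4) = 4
mincoin(25) = min(1+mincoin(24)=1+4=5, 1+mincoin(23)=1+4=5, 1+mincoin(22)=1+4=5, 1+mincoin(21)=1+3=4, 1+mincoin(18)=1+3=4) = 4
mincoin(26) = min(1+mincoin(25)=1+4=5, 1+mincoin(24)=1+4=5, 1+mincoin(23)=1+4=5, 1+mincoin(22)=1+4=5, 1+mincoin(19)=1+4=5) = 5
mincoin(27) = min(1+mincoin(26)=1+5=6, 1+mincoin(25)=1+4=5, 1+mincoin(24)=1+4=5, 1+mincoin(23)=1+4=5, 1+mincoin(20)=1+4=5) = 5
mincoin(28) = min(1+mincoin(27)=1+5=6, 1+mincoin(26)=1+5=6, 1+mincoin(25)=1+4=5, 1+mincoin(24)=1+4=5, 1+mincoin(21)=1+3=4) = 4
mincoin(29) = min(1+mincoin(28)=1+4=5, 1+mincoin(27)=1+5=6, 1+mincoin(26)=1+5=6, 1+mincoin(25)=1+4=5, 1+mincoin(22)=1+4=5) = 5
mincoin(30) = min(1+mincoin(29)=1+5=6, 1+mincoin(28)=1+4=5, 1+mincoin(27)=1+5=6, 1+mincoin(26)=1+5=6, 1+mincoin(23)=1+4=5) = 5
mincoin(31) = min(1+mincoin(30)=1+5=6, 1+mincoin(29)=1+5=6, 1+mincoin(28)=1+4=5, 1+mincoin(27)=1+5=6, 1+mincoin(24)=1+4=5) = 5
mincoin(32) = min(1+mincoin(31)=1+5=6, 1+mincoin(30)=1+5=6, 1+mincoin(29)=1+5=6, 1+mincoin(28)=1+4=5, 1+mincoin(25)=1+4=5) = 5
mincoin(33) = min(1+mincoin(32)=1+5=6, 1+mincoin(31)=1+5=6, 1+mincoin(30)=1+5=6, 1+mincoin(29)=1+5=6, 1+mincoin(26)=1+5=6) = 6

6


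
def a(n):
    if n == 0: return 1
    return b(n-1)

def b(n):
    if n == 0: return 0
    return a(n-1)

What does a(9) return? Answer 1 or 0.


a(9) = b(8)
b(8) = a(7)
a(7) = b(6)
b(6) = a(5)
a(5) = b(4)
b(4) = a(3)
a(3) = b(2)
b(2) = a(1)
a(1) = b(0)
b(0) = 0  (base case)
Result: 0

0


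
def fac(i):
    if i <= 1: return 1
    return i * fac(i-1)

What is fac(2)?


fac(2)
= 2 * fac(1)
= 2 * 1
= 2

2


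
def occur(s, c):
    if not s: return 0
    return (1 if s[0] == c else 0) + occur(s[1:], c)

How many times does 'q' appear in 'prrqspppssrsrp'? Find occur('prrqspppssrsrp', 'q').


s[0]='p' != 'q' -> 0
s[0]='r' != 'q' -> 0
s[0]='r' != 'q' -> 0
s[0]='q' == 'q' -> 1
s[0]='s' != 'q' -> 0
s[0]='p' != 'q' -> 0
s[0]='p' != 'q' -> 0
s[0]='p' != 'q' -> 0
s[0]='s' != 'q' -> 0
s[0]='s' != 'q' -> 0
s[0]='r' != 'q' -> 0
s[0]='s' != 'q' -> 0
s[0]='r' != 'q' -> 0
s[0]='p' != 'q' -> 0
Sum: 0 + 0 + 0 + 1 + 0 + 0 + 0 + 0 + 0 + 0 + 0 + 0 + 0 + 0 = 1

1


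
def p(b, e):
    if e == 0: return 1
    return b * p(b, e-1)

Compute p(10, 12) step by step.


p(10, 12)
= 10 * p(10, 11)
= 10 * 10 * p(10, 10)
= 10 * 10 * 10 * p(10, 9)
= 10 * 10 * 10 * 10 * p(10, 8)
= 10 * 10 * 10 * 10 * 10 * p(10, 7)
= 10 * 10 * 10 * 10 * 10 * 10 * p(10, 6)
= 10 * 10 * 10 * 10 * 10 * 10 * 10 * p(10, 5)
= 10 * 10 * 10 * 10 * 10 * 10 * 10 * 10 * p(10, 4)
= 10 * 10 * 10 * 10 * 10 * 10 * 10 * 10 * 10 * p(10, 3)
= 10 * 10 * 10 * 10 * 10 * 10 * 10 * 10 * 10 * 10 * p(10, 2)
= 10 * 10 * 10 * 10 * 10 * 10 * 10 * 10 * 10 * 10 * 10 * p(10, 1)
= 10 * 10 * 10 * 10 * 10 * 10 * 10 * 10 * 10 * 10 * 10 * 10 * p(10, 0)
= 10 * 10 * 10 * 10 * 10 * 10 * 10 * 10 * 10 * 10 * 10 * 10 * 1
= 1000000000000

1000000000000
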